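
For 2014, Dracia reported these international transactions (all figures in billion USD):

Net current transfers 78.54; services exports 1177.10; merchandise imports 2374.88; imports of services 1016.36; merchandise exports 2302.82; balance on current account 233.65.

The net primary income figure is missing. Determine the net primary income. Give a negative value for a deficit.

66.43

Current account = goods balance + services balance + net primary income + net secondary income
Sum of the known components = 167.22
Net primary income = CA - (known components) = 233.65 - 167.22 = 66.43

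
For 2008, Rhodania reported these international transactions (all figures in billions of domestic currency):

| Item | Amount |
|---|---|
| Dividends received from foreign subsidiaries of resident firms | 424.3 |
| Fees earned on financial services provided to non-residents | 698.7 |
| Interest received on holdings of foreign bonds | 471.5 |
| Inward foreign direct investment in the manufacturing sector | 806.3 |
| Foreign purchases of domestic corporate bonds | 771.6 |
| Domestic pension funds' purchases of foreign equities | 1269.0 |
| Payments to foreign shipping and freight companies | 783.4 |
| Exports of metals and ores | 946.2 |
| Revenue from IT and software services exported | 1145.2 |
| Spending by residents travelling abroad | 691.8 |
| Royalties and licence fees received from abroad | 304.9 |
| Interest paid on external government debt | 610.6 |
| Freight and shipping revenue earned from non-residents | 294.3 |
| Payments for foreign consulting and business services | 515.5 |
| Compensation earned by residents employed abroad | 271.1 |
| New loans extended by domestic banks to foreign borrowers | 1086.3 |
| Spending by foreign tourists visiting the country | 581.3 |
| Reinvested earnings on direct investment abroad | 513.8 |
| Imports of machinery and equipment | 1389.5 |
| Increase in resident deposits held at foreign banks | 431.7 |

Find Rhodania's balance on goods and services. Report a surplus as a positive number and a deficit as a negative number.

590.4

Goods: -1389.5 + 946.2 = -443.3
Services: 581.3 - 691.8 + 698.7 + 294.3 - 515.5 + 304.9 + 1145.2 - 783.4 = 1033.7
Trade balance = -443.3 + 1033.7 = 590.4
(Excluded from the trade balance — primary income: dividends received from foreign subsidiaries of resident firms 424.3, interest received on holdings of foreign bonds 471.5, interest paid on external government debt 610.6, compensation earned by residents employed abroad 271.1, reinvested earnings on direct investment abroad 513.8; financial account: inward foreign direct investment in the manufacturing sector 806.3, foreign purchases of domestic corporate bonds 771.6, domestic pension funds' purchases of foreign equities 1269.0, new loans extended by domestic banks to foreign borrowers 1086.3, increase in resident deposits held at foreign banks 431.7.)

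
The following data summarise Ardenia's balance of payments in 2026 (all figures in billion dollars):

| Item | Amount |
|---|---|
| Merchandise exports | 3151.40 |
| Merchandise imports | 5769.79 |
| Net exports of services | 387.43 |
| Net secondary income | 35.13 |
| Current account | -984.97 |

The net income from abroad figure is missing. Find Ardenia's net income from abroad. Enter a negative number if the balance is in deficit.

Current account = goods balance + services balance + net primary income + net secondary income
Sum of the known components = -2195.83
Net income from abroad = CA - (known components) = -984.97 - (-2195.83) = 1210.86

1210.86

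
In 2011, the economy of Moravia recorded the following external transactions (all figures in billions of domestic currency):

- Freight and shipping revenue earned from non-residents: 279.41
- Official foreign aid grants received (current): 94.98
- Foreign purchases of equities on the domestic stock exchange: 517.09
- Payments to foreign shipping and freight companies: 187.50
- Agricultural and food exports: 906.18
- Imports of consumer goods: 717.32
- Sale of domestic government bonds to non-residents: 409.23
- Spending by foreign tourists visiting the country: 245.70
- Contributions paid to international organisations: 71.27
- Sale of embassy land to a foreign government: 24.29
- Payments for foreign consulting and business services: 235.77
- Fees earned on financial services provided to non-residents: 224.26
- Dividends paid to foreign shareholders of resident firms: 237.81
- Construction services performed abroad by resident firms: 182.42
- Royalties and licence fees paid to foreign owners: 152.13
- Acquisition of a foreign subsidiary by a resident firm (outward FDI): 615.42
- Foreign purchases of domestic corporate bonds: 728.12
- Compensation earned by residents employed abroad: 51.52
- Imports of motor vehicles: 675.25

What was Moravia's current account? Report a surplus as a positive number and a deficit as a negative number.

Goods: 906.18 - 675.25 - 717.32 = -486.39
Services: 245.70 + 224.26 + 182.42 - 235.77 - 152.13 + 279.41 - 187.50 = 356.39
Primary income: -237.81 + 51.52 = -186.29
Secondary income: 94.98 - 71.27 = 23.71
Current account = (-486.39) + 356.39 + (-186.29) + 23.71 = -292.58
(Excluded from the current account — financial account: foreign purchases of equities on the domestic stock exchange 517.09, sale of domestic government bonds to non-residents 409.23, acquisition of a foreign subsidiary by a resident firm (outward FDI) 615.42, foreign purchases of domestic corporate bonds 728.12; capital account: sale of embassy land to a foreign government 24.29.)

-292.58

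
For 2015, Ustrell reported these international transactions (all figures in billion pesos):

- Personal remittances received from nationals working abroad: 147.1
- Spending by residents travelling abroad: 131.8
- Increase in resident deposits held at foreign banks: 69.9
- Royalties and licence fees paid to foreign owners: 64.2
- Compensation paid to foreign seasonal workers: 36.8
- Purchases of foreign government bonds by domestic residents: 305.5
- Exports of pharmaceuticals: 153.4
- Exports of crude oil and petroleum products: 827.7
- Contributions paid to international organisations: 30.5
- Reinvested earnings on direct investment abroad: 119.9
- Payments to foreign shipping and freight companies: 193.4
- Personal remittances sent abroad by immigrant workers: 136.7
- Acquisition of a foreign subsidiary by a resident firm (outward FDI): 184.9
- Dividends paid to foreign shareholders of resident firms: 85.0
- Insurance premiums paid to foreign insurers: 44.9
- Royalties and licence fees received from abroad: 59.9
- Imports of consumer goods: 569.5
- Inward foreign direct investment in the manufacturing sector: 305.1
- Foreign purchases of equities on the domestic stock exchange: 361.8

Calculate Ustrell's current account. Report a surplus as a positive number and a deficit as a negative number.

15.2

Goods: -569.5 + 153.4 + 827.7 = 411.6
Services: -131.8 + 59.9 - 64.2 - 44.9 - 193.4 = -374.4
Primary income: 119.9 - 85.0 - 36.8 = -1.9
Secondary income: 147.1 - 136.7 - 30.5 = -20.1
Current account = 411.6 + (-374.4) + (-1.9) + (-20.1) = 15.2
(Excluded from the current account — financial account: increase in resident deposits held at foreign banks 69.9, purchases of foreign government bonds by domestic residents 305.5, acquisition of a foreign subsidiary by a resident firm (outward FDI) 184.9, inward foreign direct investment in the manufacturing sector 305.1, foreign purchases of equities on the domestic stock exchange 361.8.)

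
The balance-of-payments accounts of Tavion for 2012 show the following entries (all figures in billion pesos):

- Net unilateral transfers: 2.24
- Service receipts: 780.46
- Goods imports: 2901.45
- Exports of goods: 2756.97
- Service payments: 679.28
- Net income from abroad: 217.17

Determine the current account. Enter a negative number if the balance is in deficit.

Goods balance = 2756.97 - 2901.45 = -144.48
Services balance = 780.46 - 679.28 = 101.18
Trade balance (goods + services) = -144.48 + 101.18 = -43.30
Net primary income = 217.17
Net secondary income = 2.24
Current account = -43.30 + 217.17 + 2.24 = 176.11

176.11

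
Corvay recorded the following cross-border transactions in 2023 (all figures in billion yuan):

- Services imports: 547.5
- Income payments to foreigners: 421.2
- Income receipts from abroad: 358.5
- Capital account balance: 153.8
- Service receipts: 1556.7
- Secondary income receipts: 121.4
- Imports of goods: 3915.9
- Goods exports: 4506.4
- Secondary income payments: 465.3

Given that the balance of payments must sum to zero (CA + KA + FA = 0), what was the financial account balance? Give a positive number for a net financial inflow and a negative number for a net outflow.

Goods balance = 4506.4 - 3915.9 = 590.5
Services balance = 1556.7 - 547.5 = 1009.2
Trade balance (goods + services) = 590.5 + 1009.2 = 1599.7
Net primary income = 358.5 - 421.2 = -62.7
Net secondary income = 121.4 - 465.3 = -343.9
Current account = 1599.7 + (-62.7) + (-343.9) = 1193.1
Financial account = -(1193.1 + 153.8) = -1346.9

-1346.9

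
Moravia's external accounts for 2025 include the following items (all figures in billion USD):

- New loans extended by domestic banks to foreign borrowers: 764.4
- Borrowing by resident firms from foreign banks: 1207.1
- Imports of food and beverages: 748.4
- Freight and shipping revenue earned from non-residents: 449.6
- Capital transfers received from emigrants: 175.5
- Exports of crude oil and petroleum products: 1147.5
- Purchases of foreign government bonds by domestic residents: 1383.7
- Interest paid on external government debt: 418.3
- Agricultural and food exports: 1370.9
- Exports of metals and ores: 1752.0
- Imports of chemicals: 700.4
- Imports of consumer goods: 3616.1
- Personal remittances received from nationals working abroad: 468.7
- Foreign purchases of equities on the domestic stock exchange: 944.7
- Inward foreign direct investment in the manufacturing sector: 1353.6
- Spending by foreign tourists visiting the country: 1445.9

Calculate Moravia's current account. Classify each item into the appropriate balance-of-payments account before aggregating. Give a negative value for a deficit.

Goods: 1147.5 - 3616.1 - 700.4 + 1370.9 - 748.4 + 1752.0 = -794.5
Services: 1445.9 + 449.6 = 1895.5
Primary income: -418.3
Secondary income: 468.7
Current account = (-794.5) + 1895.5 + (-418.3) + 468.7 = 1151.4
(Excluded from the current account — financial account: new loans extended by domestic banks to foreign borrowers 764.4, borrowing by resident firms from foreign banks 1207.1, purchases of foreign government bonds by domestic residents 1383.7, foreign purchases of equities on the domestic stock exchange 944.7, inward foreign direct investment in the manufacturing sector 1353.6; capital account: capital transfers received from emigrants 175.5.)

1151.4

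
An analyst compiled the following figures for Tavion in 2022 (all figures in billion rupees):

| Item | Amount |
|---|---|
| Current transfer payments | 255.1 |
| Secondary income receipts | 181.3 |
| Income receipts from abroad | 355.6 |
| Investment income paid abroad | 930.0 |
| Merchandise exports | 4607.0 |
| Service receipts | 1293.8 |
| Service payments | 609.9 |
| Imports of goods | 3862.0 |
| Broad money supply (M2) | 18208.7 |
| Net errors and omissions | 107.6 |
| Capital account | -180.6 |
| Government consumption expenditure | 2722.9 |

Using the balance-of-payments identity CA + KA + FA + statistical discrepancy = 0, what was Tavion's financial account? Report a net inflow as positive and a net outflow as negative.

-707.7

Goods balance = 4607.0 - 3862.0 = 745.0
Services balance = 1293.8 - 609.9 = 683.9
Trade balance (goods + services) = 745.0 + 683.9 = 1428.9
Net primary income = 355.6 - 930.0 = -574.4
Net secondary income = 181.3 - 255.1 = -73.8
Current account = 1428.9 + (-574.4) + (-73.8) = 780.7
Financial account = -(780.7 + (-180.6) + 107.6) = -707.7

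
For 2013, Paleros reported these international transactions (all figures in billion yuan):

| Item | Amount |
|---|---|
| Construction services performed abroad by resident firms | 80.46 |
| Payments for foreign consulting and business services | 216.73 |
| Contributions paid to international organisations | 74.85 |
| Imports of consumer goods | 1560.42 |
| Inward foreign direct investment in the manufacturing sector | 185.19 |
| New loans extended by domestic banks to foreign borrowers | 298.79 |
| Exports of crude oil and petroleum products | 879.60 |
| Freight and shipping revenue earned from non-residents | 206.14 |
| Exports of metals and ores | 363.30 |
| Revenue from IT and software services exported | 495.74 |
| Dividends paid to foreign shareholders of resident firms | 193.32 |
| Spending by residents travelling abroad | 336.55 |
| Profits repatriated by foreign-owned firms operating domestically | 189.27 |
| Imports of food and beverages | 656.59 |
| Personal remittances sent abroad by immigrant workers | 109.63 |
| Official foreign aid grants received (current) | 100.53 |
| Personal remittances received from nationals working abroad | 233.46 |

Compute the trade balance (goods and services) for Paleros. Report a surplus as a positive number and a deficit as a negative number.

Goods: 363.30 + 879.60 - 656.59 - 1560.42 = -974.11
Services: 80.46 + 495.74 + 206.14 - 336.55 - 216.73 = 229.06
Trade balance = -974.11 + 229.06 = -745.05
(Excluded from the trade balance — secondary income: contributions paid to international organisations 74.85, personal remittances sent abroad by immigrant workers 109.63, official foreign aid grants received (current) 100.53, personal remittances received from nationals working abroad 233.46; financial account: inward foreign direct investment in the manufacturing sector 185.19, new loans extended by domestic banks to foreign borrowers 298.79; primary income: dividends paid to foreign shareholders of resident firms 193.32, profits repatriated by foreign-owned firms operating domestically 189.27.)

-745.05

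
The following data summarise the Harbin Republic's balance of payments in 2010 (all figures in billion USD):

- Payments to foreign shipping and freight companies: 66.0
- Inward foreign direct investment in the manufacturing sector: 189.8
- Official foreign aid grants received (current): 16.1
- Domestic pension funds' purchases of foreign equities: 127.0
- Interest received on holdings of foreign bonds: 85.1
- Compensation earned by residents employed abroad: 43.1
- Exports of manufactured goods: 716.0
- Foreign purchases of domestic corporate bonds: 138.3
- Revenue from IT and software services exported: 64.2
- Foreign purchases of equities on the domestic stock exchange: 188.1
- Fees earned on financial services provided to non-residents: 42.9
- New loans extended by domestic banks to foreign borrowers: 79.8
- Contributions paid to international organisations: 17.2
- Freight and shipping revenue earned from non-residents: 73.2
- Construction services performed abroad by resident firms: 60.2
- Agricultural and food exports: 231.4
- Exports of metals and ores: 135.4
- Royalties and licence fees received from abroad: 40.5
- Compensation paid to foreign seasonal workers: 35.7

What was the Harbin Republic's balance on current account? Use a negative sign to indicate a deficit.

1389.2

Goods: 135.4 + 716.0 + 231.4 = 1082.8
Services: 64.2 + 60.2 + 73.2 + 42.9 - 66.0 + 40.5 = 215.0
Primary income: -35.7 + 43.1 + 85.1 = 92.5
Secondary income: 16.1 - 17.2 = -1.1
Current account = 1082.8 + 215.0 + 92.5 + (-1.1) = 1389.2
(Excluded from the current account — financial account: inward foreign direct investment in the manufacturing sector 189.8, domestic pension funds' purchases of foreign equities 127.0, foreign purchases of domestic corporate bonds 138.3, foreign purchases of equities on the domestic stock exchange 188.1, new loans extended by domestic banks to foreign borrowers 79.8.)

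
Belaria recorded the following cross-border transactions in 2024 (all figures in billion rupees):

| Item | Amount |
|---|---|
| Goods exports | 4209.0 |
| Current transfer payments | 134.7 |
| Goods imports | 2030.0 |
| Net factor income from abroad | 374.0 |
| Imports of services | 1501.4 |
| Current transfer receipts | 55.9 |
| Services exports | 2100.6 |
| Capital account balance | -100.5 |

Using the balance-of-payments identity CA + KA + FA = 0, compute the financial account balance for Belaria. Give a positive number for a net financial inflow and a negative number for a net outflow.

-2972.9

Goods balance = 4209.0 - 2030.0 = 2179.0
Services balance = 2100.6 - 1501.4 = 599.2
Trade balance (goods + services) = 2179.0 + 599.2 = 2778.2
Net primary income = 374.0
Net secondary income = 55.9 - 134.7 = -78.8
Current account = 2778.2 + 374.0 + (-78.8) = 3073.4
Financial account = -(3073.4 + (-100.5)) = -2972.9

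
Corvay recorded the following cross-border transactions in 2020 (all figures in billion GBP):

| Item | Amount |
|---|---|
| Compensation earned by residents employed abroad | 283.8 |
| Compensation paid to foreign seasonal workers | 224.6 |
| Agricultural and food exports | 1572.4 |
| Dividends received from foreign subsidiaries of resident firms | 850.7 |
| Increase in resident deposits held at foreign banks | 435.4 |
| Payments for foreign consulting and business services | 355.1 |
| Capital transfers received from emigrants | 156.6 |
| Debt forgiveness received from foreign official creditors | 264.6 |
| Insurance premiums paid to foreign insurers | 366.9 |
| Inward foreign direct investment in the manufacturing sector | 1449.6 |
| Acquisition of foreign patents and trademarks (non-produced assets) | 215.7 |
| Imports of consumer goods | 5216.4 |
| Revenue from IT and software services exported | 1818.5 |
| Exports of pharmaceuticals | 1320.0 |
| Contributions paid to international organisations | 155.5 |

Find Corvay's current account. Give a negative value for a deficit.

Goods: 1572.4 + 1320.0 - 5216.4 = -2324.0
Services: -366.9 + 1818.5 - 355.1 = 1096.5
Primary income: 850.7 + 283.8 - 224.6 = 909.9
Secondary income: -155.5
Current account = (-2324.0) + 1096.5 + 909.9 + (-155.5) = -473.1
(Excluded from the current account — financial account: increase in resident deposits held at foreign banks 435.4, inward foreign direct investment in the manufacturing sector 1449.6; capital account: capital transfers received from emigrants 156.6, debt forgiveness received from foreign official creditors 264.6, acquisition of foreign patents and trademarks (non-produced assets) 215.7.)

-473.1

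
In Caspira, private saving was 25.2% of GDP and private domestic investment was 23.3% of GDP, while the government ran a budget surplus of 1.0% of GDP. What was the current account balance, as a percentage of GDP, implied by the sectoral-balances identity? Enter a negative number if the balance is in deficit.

2.9

By the sectoral-balances identity, CA = (S_private - I) + (T - G).
Private balance = 25.2 - 23.3 = 1.9
Government balance (T - G) = 1.0
CA = 1.9 + 1.0 = 2.9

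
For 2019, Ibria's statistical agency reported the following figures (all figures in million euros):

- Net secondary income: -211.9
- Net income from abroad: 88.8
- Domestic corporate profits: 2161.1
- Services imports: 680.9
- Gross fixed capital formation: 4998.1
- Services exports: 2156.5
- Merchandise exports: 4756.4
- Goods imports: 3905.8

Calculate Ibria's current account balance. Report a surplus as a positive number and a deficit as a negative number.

2203.1

Goods balance = 4756.4 - 3905.8 = 850.6
Services balance = 2156.5 - 680.9 = 1475.6
Trade balance (goods + services) = 850.6 + 1475.6 = 2326.2
Net primary income = 88.8
Net secondary income = -211.9
Current account = 2326.2 + 88.8 + (-211.9) = 2203.1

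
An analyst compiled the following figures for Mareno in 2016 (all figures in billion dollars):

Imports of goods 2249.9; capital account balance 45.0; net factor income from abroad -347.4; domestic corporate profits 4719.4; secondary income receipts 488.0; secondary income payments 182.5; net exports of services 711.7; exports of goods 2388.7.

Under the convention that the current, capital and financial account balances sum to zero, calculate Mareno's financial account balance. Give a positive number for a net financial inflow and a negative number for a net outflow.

-853.6

Goods balance = 2388.7 - 2249.9 = 138.8
Services balance = 711.7
Trade balance (goods + services) = 138.8 + 711.7 = 850.5
Net primary income = -347.4
Net secondary income = 488.0 - 182.5 = 305.5
Current account = 850.5 + (-347.4) + 305.5 = 808.6
Financial account = -(808.6 + 45.0) = -853.6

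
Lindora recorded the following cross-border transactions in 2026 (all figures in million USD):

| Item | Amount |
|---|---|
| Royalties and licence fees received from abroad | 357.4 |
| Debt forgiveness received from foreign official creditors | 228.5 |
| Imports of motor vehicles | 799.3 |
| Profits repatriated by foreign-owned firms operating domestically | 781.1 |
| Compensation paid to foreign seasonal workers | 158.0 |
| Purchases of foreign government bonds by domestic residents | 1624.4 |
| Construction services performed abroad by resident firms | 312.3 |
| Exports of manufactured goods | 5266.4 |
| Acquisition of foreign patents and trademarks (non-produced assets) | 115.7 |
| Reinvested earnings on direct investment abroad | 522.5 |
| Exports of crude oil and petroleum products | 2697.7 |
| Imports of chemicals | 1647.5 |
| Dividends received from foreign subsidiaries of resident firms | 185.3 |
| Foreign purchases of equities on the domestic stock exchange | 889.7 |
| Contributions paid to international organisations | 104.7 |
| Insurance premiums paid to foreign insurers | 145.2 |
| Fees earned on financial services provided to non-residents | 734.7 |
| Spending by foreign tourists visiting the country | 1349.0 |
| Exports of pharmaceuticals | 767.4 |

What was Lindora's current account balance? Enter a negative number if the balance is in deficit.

8556.9

Goods: 2697.7 - 799.3 + 5266.4 - 1647.5 + 767.4 = 6284.7
Services: 734.7 - 145.2 + 357.4 + 312.3 + 1349.0 = 2608.2
Primary income: 185.3 - 781.1 + 522.5 - 158.0 = -231.3
Secondary income: -104.7
Current account = 6284.7 + 2608.2 + (-231.3) + (-104.7) = 8556.9
(Excluded from the current account — capital account: debt forgiveness received from foreign official creditors 228.5, acquisition of foreign patents and trademarks (non-produced assets) 115.7; financial account: purchases of foreign government bonds by domestic residents 1624.4, foreign purchases of equities on the domestic stock exchange 889.7.)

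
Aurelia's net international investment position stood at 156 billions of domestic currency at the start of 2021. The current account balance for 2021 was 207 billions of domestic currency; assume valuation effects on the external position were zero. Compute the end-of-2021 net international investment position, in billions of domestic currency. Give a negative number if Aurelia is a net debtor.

363

With no valuation effects, change in NIIP = current account = 207
End-of-year NIIP = 156 + 207 = 363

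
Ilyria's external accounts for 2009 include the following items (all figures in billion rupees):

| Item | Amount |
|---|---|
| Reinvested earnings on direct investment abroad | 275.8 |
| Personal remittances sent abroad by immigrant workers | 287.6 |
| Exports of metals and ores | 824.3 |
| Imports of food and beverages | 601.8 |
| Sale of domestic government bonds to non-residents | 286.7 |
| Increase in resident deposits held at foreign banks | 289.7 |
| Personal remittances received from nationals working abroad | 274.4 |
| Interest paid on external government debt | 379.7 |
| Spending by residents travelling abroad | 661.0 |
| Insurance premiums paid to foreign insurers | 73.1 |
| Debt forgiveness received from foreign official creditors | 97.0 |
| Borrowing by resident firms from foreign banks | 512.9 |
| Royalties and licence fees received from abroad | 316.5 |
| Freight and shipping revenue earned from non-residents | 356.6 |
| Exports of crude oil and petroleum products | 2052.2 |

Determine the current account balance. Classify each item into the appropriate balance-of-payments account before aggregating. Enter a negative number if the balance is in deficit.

Goods: 824.3 - 601.8 + 2052.2 = 2274.7
Services: -73.1 - 661.0 + 356.6 + 316.5 = -61.0
Primary income: -379.7 + 275.8 = -103.9
Secondary income: 274.4 - 287.6 = -13.2
Current account = 2274.7 + (-61.0) + (-103.9) + (-13.2) = 2096.6
(Excluded from the current account — financial account: sale of domestic government bonds to non-residents 286.7, increase in resident deposits held at foreign banks 289.7, borrowing by resident firms from foreign banks 512.9; capital account: debt forgiveness received from foreign official creditors 97.0.)

2096.6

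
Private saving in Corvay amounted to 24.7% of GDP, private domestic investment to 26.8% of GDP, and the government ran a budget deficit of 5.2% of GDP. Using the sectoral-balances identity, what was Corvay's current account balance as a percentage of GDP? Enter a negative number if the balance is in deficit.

By the sectoral-balances identity, CA = (S_private - I) + (T - G).
Private balance = 24.7 - 26.8 = -2.1
Government balance (T - G) = -5.2
CA = -2.1 + (-5.2) = -7.3

-7.3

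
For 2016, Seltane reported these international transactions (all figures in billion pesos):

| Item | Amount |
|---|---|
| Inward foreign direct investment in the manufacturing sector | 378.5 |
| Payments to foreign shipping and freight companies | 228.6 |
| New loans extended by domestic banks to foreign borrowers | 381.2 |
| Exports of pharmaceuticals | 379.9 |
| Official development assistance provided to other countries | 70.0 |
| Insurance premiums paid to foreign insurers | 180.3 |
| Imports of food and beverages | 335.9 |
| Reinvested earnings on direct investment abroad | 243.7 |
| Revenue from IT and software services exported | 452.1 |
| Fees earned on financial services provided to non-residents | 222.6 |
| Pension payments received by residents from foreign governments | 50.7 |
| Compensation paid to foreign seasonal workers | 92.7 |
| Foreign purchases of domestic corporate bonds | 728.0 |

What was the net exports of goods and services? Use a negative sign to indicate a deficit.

309.8

Goods: -335.9 + 379.9 = 44.0
Services: -180.3 + 452.1 + 222.6 - 228.6 = 265.8
Trade balance = 44.0 + 265.8 = 309.8
(Excluded from the trade balance — financial account: inward foreign direct investment in the manufacturing sector 378.5, new loans extended by domestic banks to foreign borrowers 381.2, foreign purchases of domestic corporate bonds 728.0; secondary income: official development assistance provided to other countries 70.0, pension payments received by residents from foreign governments 50.7; primary income: reinvested earnings on direct investment abroad 243.7, compensation paid to foreign seasonal workers 92.7.)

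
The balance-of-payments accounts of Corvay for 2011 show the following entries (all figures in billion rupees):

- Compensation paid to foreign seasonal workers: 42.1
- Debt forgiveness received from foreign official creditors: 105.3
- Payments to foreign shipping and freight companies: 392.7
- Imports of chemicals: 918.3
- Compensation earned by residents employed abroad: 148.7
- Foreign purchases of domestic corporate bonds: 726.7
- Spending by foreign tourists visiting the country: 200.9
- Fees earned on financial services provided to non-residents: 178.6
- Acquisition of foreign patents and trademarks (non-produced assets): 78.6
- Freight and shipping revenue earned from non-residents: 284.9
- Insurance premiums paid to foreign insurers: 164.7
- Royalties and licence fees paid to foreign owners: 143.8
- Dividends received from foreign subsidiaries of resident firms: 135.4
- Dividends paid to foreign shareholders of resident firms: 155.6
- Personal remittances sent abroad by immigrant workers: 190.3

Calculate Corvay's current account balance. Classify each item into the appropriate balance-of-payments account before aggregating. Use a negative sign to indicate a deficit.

Goods: -918.3
Services: 178.6 - 164.7 - 392.7 + 200.9 - 143.8 + 284.9 = -36.8
Primary income: 135.4 - 155.6 + 148.7 - 42.1 = 86.4
Secondary income: -190.3
Current account = (-918.3) + (-36.8) + 86.4 + (-190.3) = -1059.0
(Excluded from the current account — capital account: debt forgiveness received from foreign official creditors 105.3, acquisition of foreign patents and trademarks (non-produced assets) 78.6; financial account: foreign purchases of domestic corporate bonds 726.7.)

-1059.0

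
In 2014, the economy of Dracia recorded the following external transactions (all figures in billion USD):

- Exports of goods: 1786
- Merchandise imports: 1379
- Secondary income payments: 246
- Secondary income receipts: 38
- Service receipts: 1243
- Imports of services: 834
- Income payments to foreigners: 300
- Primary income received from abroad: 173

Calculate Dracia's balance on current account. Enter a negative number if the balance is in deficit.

481

Goods balance = 1786 - 1379 = 407
Services balance = 1243 - 834 = 409
Trade balance (goods + services) = 407 + 409 = 816
Net primary income = 173 - 300 = -127
Net secondary income = 38 - 246 = -208
Current account = 816 + (-127) + (-208) = 481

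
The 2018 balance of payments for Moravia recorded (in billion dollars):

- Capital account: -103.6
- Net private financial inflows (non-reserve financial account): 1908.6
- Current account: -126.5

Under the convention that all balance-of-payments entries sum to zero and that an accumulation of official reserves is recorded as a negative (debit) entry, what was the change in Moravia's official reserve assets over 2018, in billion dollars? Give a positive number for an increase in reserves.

Official reserve transactions balance = -((-126.5) + (-103.6) + 1908.6) = -1678.5
An accumulation of reserves is recorded as a debit (negative entry), so the change in the stock of reserves is the negative of that balance.
Change in official reserves = -(-1678.5) = 1678.5

1678.5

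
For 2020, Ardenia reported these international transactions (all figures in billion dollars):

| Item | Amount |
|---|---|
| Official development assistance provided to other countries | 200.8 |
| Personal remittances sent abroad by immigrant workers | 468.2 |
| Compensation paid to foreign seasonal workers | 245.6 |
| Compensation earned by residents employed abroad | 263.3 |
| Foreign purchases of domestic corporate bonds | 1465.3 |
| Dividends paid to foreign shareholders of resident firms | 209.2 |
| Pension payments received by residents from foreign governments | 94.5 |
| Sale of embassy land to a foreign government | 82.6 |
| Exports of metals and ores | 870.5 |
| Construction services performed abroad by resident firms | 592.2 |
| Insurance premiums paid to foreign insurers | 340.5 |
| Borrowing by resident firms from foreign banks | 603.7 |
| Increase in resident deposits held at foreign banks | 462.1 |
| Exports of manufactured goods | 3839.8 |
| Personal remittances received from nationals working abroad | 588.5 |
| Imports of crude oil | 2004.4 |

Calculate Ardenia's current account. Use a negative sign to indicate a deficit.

Goods: 870.5 + 3839.8 - 2004.4 = 2705.9
Services: 592.2 - 340.5 = 251.7
Primary income: 263.3 - 245.6 - 209.2 = -191.5
Secondary income: 588.5 - 200.8 - 468.2 + 94.5 = 14.0
Current account = 2705.9 + 251.7 + (-191.5) + 14.0 = 2780.1
(Excluded from the current account — financial account: foreign purchases of domestic corporate bonds 1465.3, borrowing by resident firms from foreign banks 603.7, increase in resident deposits held at foreign banks 462.1; capital account: sale of embassy land to a foreign government 82.6.)

2780.1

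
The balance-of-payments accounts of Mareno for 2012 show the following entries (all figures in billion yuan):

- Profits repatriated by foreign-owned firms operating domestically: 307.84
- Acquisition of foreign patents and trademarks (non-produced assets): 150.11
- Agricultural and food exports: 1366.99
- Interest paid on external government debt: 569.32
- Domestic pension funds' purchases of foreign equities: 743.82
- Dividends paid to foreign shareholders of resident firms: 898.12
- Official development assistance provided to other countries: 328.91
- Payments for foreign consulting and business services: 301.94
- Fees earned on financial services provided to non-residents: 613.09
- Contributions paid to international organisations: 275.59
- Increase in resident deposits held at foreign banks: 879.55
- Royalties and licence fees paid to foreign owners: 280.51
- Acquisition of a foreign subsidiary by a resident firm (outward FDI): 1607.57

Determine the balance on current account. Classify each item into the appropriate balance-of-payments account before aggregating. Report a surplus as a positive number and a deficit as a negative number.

-982.15

Goods: 1366.99
Services: -280.51 - 301.94 + 613.09 = 30.64
Primary income: -569.32 - 898.12 - 307.84 = -1775.28
Secondary income: -275.59 - 328.91 = -604.50
Current account = 1366.99 + 30.64 + (-1775.28) + (-604.50) = -982.15
(Excluded from the current account — capital account: acquisition of foreign patents and trademarks (non-produced assets) 150.11; financial account: domestic pension funds' purchases of foreign equities 743.82, increase in resident deposits held at foreign banks 879.55, acquisition of a foreign subsidiary by a resident firm (outward FDI) 1607.57.)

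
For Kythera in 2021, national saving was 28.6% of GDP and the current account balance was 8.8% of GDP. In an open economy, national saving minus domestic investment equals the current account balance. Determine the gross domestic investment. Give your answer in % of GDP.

I = S - CA = 28.6 - 8.8 = 19.8

19.8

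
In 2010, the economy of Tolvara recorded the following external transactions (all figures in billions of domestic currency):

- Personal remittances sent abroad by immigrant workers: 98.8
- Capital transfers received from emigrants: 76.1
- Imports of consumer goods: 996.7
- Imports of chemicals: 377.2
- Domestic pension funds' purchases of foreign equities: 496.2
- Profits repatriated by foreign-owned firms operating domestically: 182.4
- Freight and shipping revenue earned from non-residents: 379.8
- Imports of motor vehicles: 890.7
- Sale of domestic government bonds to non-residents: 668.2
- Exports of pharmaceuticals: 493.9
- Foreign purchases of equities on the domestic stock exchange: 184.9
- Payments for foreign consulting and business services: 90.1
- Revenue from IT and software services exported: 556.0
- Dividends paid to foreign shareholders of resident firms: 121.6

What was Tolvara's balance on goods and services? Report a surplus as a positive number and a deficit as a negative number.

Goods: 493.9 - 890.7 - 996.7 - 377.2 = -1770.7
Services: -90.1 + 379.8 + 556.0 = 845.7
Trade balance = -1770.7 + 845.7 = -925.0
(Excluded from the trade balance — secondary income: personal remittances sent abroad by immigrant workers 98.8; capital account: capital transfers received from emigrants 76.1; financial account: domestic pension funds' purchases of foreign equities 496.2, sale of domestic government bonds to non-residents 668.2, foreign purchases of equities on the domestic stock exchange 184.9; primary income: profits repatriated by foreign-owned firms operating domestically 182.4, dividends paid to foreign shareholders of resident firms 121.6.)

-925.0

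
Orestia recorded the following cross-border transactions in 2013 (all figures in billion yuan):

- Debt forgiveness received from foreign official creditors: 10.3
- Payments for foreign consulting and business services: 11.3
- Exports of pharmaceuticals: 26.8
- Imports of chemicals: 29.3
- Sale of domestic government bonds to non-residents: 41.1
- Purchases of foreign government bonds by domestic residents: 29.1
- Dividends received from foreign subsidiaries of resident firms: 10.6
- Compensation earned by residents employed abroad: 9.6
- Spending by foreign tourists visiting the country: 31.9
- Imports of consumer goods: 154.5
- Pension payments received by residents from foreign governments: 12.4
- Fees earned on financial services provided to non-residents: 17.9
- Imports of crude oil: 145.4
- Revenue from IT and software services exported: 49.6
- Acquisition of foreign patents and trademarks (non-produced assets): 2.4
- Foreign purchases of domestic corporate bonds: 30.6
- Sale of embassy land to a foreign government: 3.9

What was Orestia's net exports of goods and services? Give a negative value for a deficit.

Goods: -154.5 + 26.8 - 145.4 - 29.3 = -302.4
Services: 49.6 - 11.3 + 31.9 + 17.9 = 88.1
Trade balance = -302.4 + 88.1 = -214.3
(Excluded from the trade balance — capital account: debt forgiveness received from foreign official creditors 10.3, acquisition of foreign patents and trademarks (non-produced assets) 2.4, sale of embassy land to a foreign government 3.9; financial account: sale of domestic government bonds to non-residents 41.1, purchases of foreign government bonds by domestic residents 29.1, foreign purchases of domestic corporate bonds 30.6; primary income: dividends received from foreign subsidiaries of resident firms 10.6, compensation earned by residents employed abroad 9.6; secondary income: pension payments received by residents from foreign governments 12.4.)

-214.3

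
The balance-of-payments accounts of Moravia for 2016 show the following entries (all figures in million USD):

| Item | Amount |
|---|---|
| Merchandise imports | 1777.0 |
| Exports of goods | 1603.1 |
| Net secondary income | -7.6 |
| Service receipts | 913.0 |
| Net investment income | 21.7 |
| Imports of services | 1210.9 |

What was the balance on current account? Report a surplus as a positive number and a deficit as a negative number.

Goods balance = 1603.1 - 1777.0 = -173.9
Services balance = 913.0 - 1210.9 = -297.9
Trade balance (goods + services) = -173.9 + (-297.9) = -471.8
Net primary income = 21.7
Net secondary income = -7.6
Current account = -471.8 + 21.7 + (-7.6) = -457.7

-457.7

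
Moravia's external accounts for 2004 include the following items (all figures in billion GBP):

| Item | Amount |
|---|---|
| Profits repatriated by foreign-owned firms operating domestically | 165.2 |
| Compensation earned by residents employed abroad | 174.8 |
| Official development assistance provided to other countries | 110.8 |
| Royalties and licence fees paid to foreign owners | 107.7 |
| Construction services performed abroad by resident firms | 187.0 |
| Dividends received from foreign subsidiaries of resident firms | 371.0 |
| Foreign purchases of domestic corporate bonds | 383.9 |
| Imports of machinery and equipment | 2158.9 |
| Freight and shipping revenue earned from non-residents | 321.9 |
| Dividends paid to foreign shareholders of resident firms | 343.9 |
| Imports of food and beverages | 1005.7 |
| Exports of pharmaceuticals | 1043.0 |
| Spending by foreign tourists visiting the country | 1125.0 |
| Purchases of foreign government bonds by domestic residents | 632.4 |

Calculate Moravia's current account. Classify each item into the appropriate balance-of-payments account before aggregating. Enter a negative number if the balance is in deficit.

-669.5

Goods: 1043.0 - 2158.9 - 1005.7 = -2121.6
Services: 187.0 + 321.9 + 1125.0 - 107.7 = 1526.2
Primary income: -343.9 + 371.0 + 174.8 - 165.2 = 36.7
Secondary income: -110.8
Current account = (-2121.6) + 1526.2 + 36.7 + (-110.8) = -669.5
(Excluded from the current account — financial account: foreign purchases of domestic corporate bonds 383.9, purchases of foreign government bonds by domestic residents 632.4.)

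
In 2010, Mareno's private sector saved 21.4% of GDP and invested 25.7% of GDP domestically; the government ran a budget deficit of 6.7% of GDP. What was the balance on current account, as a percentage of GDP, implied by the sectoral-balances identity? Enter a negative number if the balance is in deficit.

By the sectoral-balances identity, CA = (S_private - I) + (T - G).
Private balance = 21.4 - 25.7 = -4.3
Government balance (T - G) = -6.7
CA = -4.3 + (-6.7) = -11.0

-11.0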